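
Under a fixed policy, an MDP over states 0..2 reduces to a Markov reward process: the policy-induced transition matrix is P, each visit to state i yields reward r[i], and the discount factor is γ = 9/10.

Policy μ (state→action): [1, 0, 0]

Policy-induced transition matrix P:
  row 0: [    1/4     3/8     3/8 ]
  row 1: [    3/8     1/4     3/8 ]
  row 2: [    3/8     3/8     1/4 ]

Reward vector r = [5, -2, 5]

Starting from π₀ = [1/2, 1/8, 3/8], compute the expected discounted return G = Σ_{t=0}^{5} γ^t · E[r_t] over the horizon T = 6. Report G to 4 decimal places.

t=0: π = [0.5000, 0.1250, 0.3750], E[r] = 4.1250, γ^t·E[r] = 4.125000, running G = 4.125000
t=1: π = [0.3125, 0.3594, 0.3281], E[r] = 2.4844, γ^t·E[r] = 2.235938, running G = 6.360938
t=2: π = [0.3359, 0.3301, 0.3340], E[r] = 2.6895, γ^t·E[r] = 2.178457, running G = 8.539395
t=3: π = [0.3330, 0.3337, 0.3333], E[r] = 2.6638, γ^t·E[r] = 1.941924, running G = 10.481318
t=4: π = [0.3334, 0.3333, 0.3333], E[r] = 2.6670, γ^t·E[r] = 1.749834, running G = 12.231152
t=5: π = [0.3333, 0.3333, 0.3333], E[r] = 2.6666, γ^t·E[r] = 1.574614, running G = 13.805765

G = 13.8058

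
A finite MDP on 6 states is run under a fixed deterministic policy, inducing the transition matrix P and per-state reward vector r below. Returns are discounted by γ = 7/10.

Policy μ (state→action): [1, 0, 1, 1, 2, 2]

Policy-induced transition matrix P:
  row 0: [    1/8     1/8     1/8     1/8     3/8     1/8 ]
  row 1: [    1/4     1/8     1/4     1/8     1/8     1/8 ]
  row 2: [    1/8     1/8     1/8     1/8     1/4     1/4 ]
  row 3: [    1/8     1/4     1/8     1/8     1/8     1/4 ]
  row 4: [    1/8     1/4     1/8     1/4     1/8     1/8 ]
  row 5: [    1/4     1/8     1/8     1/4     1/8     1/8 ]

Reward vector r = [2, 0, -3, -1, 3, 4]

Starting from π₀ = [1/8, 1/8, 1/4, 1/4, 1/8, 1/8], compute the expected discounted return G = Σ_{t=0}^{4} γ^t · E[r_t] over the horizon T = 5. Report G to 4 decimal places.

G = 1.8582

t=0: π = [0.1250, 0.1250, 0.2500, 0.2500, 0.1250, 0.1250], E[r] = 0.1250, γ^t·E[r] = 0.125000, running G = 0.125000
t=1: π = [0.1563, 0.1719, 0.1406, 0.1563, 0.1875, 0.1875], E[r] = 1.0469, γ^t·E[r] = 0.732813, running G = 0.857813
t=2: π = [0.1699, 0.1680, 0.1465, 0.1719, 0.1816, 0.1621], E[r] = 0.9219, γ^t·E[r] = 0.451719, running G = 1.309531
t=3: π = [0.1663, 0.1692, 0.1460, 0.1680, 0.1858, 0.1648], E[r] = 0.9431, γ^t·E[r] = 0.323489, running G = 1.633020
t=4: π = [0.1667, 0.1692, 0.1461, 0.1688, 0.1848, 0.1642], E[r] = 0.9377, γ^t·E[r] = 0.225130, running G = 1.858150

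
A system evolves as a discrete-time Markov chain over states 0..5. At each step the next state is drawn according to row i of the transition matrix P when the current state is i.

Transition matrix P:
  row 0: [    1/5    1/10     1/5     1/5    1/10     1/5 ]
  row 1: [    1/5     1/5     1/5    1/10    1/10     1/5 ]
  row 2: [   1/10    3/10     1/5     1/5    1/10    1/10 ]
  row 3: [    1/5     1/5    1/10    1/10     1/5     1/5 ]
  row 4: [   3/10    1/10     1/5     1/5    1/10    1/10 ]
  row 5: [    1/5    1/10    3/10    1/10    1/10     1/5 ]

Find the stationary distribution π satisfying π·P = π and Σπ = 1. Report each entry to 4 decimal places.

π = [0.1913, 0.1727, 0.2018, 0.1508, 0.1151, 0.1683]

Balance equations π_j = Σ_i π_i·P[i][j]:
  π_0 = 1/5·π_0 + 1/5·π_1 + 1/10·π_2 + 1/5·π_3 + 3/10·π_4 + 1/5·π_5
  π_1 = 1/10·π_0 + 1/5·π_1 + 3/10·π_2 + 1/5·π_3 + 1/10·π_4 + 1/10·π_5
  π_2 = 1/5·π_0 + 1/5·π_1 + 1/5·π_2 + 1/10·π_3 + 1/5·π_4 + 3/10·π_5
  π_3 = 1/5·π_0 + 1/10·π_1 + 1/5·π_2 + 1/10·π_3 + 1/5·π_4 + 1/10·π_5
  π_4 = 1/10·π_0 + 1/10·π_1 + 1/10·π_2 + 1/5·π_3 + 1/10·π_4 + 1/10·π_5
  normalize: π_0 + π_1 + π_2 + π_3 + π_4 + π_5 = 1
Solving the linear system gives exactly π = [9643/50399, 8704/50399, 10168/50399, 7601/50399, 5800/50399, 17/101].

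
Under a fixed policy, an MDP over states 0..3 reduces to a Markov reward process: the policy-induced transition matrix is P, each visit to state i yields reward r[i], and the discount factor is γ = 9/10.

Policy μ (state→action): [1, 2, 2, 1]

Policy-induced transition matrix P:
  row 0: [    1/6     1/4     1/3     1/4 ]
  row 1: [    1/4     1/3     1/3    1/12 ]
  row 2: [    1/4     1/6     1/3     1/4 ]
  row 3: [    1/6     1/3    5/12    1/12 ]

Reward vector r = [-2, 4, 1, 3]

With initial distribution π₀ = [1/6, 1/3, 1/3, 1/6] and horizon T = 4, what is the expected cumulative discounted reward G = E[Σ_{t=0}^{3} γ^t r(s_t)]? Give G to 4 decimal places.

t=0: π = [0.1667, 0.3333, 0.3333, 0.1667], E[r] = 1.8333, γ^t·E[r] = 1.833333, running G = 1.833333
t=1: π = [0.2222, 0.2639, 0.3472, 0.1667], E[r] = 1.4583, γ^t·E[r] = 1.312500, running G = 3.145833
t=2: π = [0.2176, 0.2569, 0.3472, 0.1782], E[r] = 1.4745, γ^t·E[r] = 1.194375, running G = 4.340208
t=3: π = [0.2170, 0.2573, 0.3482, 0.1775], E[r] = 1.4759, γ^t·E[r] = 1.075922, running G = 5.416130

G = 5.4161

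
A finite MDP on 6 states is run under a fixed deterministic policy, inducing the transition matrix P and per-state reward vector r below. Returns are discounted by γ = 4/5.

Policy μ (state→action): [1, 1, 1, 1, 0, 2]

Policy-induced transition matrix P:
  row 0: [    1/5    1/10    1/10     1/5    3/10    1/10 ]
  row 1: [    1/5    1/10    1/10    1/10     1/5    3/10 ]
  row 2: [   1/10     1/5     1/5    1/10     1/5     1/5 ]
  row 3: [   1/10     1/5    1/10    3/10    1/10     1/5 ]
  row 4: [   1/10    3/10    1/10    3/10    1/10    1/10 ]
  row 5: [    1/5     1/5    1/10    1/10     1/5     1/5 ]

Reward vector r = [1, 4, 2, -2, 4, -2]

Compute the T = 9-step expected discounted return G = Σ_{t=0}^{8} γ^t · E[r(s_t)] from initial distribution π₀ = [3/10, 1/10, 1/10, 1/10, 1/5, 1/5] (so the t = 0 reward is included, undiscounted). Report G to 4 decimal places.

t=0: π = [0.3000, 0.1000, 0.1000, 0.1000, 0.2000, 0.2000], E[r] = 1.1000, γ^t·E[r] = 1.100000, running G = 1.100000
t=1: π = [0.1600, 0.1800, 0.1100, 0.1900, 0.2000, 0.1600], E[r] = 1.2000, γ^t·E[r] = 0.960000, running G = 2.060000
t=2: π = [0.1500, 0.1860, 0.1110, 0.1940, 0.1770, 0.1820], E[r] = 1.0720, γ^t·E[r] = 0.686080, running G = 2.746080
t=3: π = [0.1518, 0.1841, 0.1111, 0.1892, 0.1779, 0.1859], E[r] = 1.0718, γ^t·E[r] = 0.548762, running G = 3.294842
t=4: π = [0.1522, 0.1842, 0.1111, 0.1886, 0.1785, 0.1854], E[r] = 1.0770, γ^t·E[r] = 0.441139, running G = 3.735981
t=5: π = [0.1522, 0.1842, 0.1111, 0.1886, 0.1785, 0.1854], E[r] = 1.0773, γ^t·E[r] = 0.353013, running G = 4.088994
t=6: π = [0.1522, 0.1842, 0.1111, 0.1886, 0.1785, 0.1854], E[r] = 1.0773, γ^t·E[r] = 0.282398, running G = 4.371392
t=7: π = [0.1522, 0.1842, 0.1111, 0.1886, 0.1785, 0.1854], E[r] = 1.0773, γ^t·E[r] = 0.225916, running G = 4.597308
t=8: π = [0.1522, 0.1842, 0.1111, 0.1886, 0.1785, 0.1854], E[r] = 1.0773, γ^t·E[r] = 0.180733, running G = 4.778040

G = 4.7780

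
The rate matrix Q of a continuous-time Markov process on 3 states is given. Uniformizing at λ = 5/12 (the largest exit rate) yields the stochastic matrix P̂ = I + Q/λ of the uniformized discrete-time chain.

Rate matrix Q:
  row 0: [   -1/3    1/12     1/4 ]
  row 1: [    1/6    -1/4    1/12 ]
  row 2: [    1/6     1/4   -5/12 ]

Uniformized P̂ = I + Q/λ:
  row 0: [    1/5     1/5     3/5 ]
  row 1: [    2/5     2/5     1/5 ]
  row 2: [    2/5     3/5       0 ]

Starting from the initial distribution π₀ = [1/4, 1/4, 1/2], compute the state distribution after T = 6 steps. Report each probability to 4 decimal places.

t=0: π = [0.2500, 0.2500, 0.5000]
t=1: π = [0.3500, 0.4500, 0.2000]
t=2: π = [0.3300, 0.3700, 0.3000]
t=3: π = [0.3340, 0.3940, 0.2720]
t=4: π = [0.3332, 0.3876, 0.2792]
t=5: π = [0.3334, 0.3892, 0.2774]
t=6: π = [0.3333, 0.3888, 0.2779]

π = [0.3333, 0.3888, 0.2779]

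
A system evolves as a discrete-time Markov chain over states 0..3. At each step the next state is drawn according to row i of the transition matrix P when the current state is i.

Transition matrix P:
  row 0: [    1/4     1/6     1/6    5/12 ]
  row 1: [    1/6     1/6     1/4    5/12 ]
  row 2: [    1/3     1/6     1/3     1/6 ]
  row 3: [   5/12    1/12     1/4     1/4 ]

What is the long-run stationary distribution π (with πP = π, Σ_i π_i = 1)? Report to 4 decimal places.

Balance equations π_j = Σ_i π_i·P[i][j]:
  π_0 = 1/4·π_0 + 1/6·π_1 + 1/3·π_2 + 5/12·π_3
  π_1 = 1/6·π_0 + 1/6·π_1 + 1/6·π_2 + 1/12·π_3
  π_2 = 1/6·π_0 + 1/4·π_1 + 1/3·π_2 + 1/4·π_3
  normalize: π_0 + π_1 + π_2 + π_3 = 1
Solving the linear system gives exactly π = [530/1713, 242/1713, 419/1713, 174/571].

π = [0.3094, 0.1413, 0.2446, 0.3047]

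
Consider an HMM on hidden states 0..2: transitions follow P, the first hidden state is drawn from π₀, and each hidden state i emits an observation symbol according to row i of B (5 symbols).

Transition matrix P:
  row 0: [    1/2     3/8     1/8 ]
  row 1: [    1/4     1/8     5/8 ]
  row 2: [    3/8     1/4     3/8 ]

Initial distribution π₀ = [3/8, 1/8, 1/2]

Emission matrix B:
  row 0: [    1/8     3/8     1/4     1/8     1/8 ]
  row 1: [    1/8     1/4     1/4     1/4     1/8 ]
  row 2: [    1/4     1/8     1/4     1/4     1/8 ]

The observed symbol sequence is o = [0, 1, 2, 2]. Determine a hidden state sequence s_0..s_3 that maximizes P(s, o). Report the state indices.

path = [2, 0, 0, 0]

t=0: δ = [4.688e-02, 1.562e-02, 1.250e-01]  (obs o_0=0)
t=1: δ = [1.758e-02, 7.812e-03, 5.859e-03]  ψ = [2, 2, 2]  (obs o_1=1)
t=2: δ = [2.197e-03, 1.648e-03, 1.221e-03]  ψ = [0, 0, 1]  (obs o_2=2)
t=3: δ = [2.747e-04, 2.060e-04, 2.575e-04]  ψ = [0, 0, 1]  (obs o_3=2)
backtrack: best end state = 0; path = [2, 0, 0, 0]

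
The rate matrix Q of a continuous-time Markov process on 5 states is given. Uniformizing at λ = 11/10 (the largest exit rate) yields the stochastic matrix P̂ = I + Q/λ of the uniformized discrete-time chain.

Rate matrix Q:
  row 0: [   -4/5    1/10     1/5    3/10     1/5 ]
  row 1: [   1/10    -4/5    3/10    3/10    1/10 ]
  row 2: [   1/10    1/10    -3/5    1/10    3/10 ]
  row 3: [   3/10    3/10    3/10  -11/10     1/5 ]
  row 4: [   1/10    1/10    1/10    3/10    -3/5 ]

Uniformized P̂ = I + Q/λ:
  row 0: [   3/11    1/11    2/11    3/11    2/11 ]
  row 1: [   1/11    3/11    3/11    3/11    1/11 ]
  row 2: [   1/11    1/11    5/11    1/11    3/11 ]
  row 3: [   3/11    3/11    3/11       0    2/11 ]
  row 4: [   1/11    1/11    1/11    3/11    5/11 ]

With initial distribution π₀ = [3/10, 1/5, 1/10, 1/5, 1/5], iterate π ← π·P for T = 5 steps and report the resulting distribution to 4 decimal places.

t=0: π = [0.3000, 0.2000, 0.1000, 0.2000, 0.2000]
t=1: π = [0.1818, 0.1636, 0.2273, 0.2000, 0.2273]
t=2: π = [0.1603, 0.1570, 0.2562, 0.1769, 0.2496]
t=3: π = [0.1522, 0.1516, 0.2594, 0.1779, 0.2589]
t=4: π = [0.1509, 0.1508, 0.2590, 0.1771, 0.2622]
t=5: π = [0.1505, 0.1505, 0.2584, 0.1774, 0.2632]

π = [0.1505, 0.1505, 0.2584, 0.1774, 0.2632]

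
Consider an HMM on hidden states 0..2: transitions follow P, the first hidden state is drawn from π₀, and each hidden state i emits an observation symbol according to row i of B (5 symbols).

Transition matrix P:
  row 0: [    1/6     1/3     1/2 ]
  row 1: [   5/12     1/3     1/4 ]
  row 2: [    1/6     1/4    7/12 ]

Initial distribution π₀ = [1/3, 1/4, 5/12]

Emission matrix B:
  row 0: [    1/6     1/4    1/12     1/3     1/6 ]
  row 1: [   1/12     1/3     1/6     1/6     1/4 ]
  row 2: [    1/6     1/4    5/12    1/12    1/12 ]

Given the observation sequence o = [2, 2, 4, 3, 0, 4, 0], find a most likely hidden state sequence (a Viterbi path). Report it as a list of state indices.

t=0: δ = [2.778e-02, 4.167e-02, 1.736e-01]  (obs o_0=2)
t=1: δ = [2.411e-03, 7.234e-03, 4.220e-02]  ψ = [2, 2, 2]  (obs o_1=2)
t=2: δ = [1.172e-03, 2.637e-03, 2.051e-03]  ψ = [2, 2, 2]  (obs o_2=4)
t=3: δ = [3.663e-04, 1.465e-04, 9.971e-05]  ψ = [1, 1, 2]  (obs o_3=3)
t=4: δ = [1.017e-05, 1.017e-05, 3.052e-05]  ψ = [0, 0, 0]  (obs o_4=0)
t=5: δ = [8.479e-07, 1.908e-06, 1.484e-06]  ψ = [2, 2, 2]  (obs o_5=4)
t=6: δ = [1.325e-07, 5.299e-08, 1.443e-07]  ψ = [1, 1, 2]  (obs o_6=0)
backtrack: best end state = 2; path = [2, 2, 1, 0, 2, 2, 2]

path = [2, 2, 1, 0, 2, 2, 2]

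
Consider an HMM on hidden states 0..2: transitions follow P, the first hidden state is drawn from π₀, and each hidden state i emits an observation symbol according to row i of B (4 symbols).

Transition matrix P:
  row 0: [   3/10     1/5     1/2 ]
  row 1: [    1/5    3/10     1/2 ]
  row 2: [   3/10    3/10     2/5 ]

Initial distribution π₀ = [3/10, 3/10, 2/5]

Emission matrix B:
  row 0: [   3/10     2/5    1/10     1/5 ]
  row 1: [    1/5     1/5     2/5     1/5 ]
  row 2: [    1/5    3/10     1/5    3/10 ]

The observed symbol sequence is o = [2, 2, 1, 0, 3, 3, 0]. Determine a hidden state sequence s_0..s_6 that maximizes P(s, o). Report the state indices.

t=0: δ = [3.000e-02, 1.200e-01, 8.000e-02]  (obs o_0=2)
t=1: δ = [2.400e-03, 1.440e-02, 1.200e-02]  ψ = [1, 1, 1]  (obs o_1=2)
t=2: δ = [1.440e-03, 8.640e-04, 2.160e-03]  ψ = [2, 1, 1]  (obs o_2=1)
t=3: δ = [1.944e-04, 1.296e-04, 1.728e-04]  ψ = [2, 2, 2]  (obs o_3=0)
t=4: δ = [1.166e-05, 1.037e-05, 2.916e-05]  ψ = [0, 2, 0]  (obs o_4=3)
t=5: δ = [1.750e-06, 1.750e-06, 3.499e-06]  ψ = [2, 2, 2]  (obs o_5=3)
t=6: δ = [3.149e-07, 2.100e-07, 2.799e-07]  ψ = [2, 2, 2]  (obs o_6=0)
backtrack: best end state = 0; path = [1, 1, 2, 0, 2, 2, 0]

path = [1, 1, 2, 0, 2, 2, 0]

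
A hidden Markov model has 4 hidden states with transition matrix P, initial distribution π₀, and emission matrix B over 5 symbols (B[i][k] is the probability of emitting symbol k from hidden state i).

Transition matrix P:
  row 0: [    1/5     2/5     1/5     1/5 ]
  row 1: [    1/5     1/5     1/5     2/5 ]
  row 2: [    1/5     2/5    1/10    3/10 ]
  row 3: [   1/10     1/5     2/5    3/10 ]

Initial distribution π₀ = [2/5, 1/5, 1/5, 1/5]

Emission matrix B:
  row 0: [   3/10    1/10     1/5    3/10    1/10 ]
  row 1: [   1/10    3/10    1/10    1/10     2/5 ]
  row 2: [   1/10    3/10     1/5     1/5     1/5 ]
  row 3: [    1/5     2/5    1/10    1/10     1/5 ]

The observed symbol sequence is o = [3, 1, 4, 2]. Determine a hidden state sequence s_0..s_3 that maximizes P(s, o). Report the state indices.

t=0: δ = [1.200e-01, 2.000e-02, 4.000e-02, 2.000e-02]  (obs o_0=3)
t=1: δ = [2.400e-03, 1.440e-02, 7.200e-03, 9.600e-03]  ψ = [0, 0, 0, 0]  (obs o_1=1)
t=2: δ = [2.880e-04, 1.152e-03, 7.680e-04, 1.152e-03]  ψ = [1, 1, 3, 1]  (obs o_2=4)
t=3: δ = [4.608e-05, 3.072e-05, 9.216e-05, 4.608e-05]  ψ = [1, 2, 3, 1]  (obs o_3=2)
backtrack: best end state = 2; path = [0, 1, 3, 2]

path = [0, 1, 3, 2]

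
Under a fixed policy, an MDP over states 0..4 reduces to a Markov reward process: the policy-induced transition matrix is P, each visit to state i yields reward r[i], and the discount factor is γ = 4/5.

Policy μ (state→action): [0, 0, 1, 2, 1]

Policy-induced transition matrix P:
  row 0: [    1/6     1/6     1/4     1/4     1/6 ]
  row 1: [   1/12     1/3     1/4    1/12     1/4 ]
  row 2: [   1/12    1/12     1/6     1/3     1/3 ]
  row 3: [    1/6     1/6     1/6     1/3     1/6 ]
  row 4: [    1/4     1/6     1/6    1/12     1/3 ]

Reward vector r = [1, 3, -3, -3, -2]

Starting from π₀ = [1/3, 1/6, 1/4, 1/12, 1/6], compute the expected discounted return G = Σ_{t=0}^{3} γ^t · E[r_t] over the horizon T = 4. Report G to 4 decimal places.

G = -2.6012

t=0: π = [0.3333, 0.1667, 0.2500, 0.0833, 0.1667], E[r] = -0.5000, γ^t·E[r] = -0.500000, running G = -0.500000
t=1: π = [0.1458, 0.1736, 0.2083, 0.2222, 0.2500], E[r] = -1.1250, γ^t·E[r] = -0.900000, running G = -1.400000
t=2: π = [0.1557, 0.1782, 0.1933, 0.2153, 0.2575], E[r] = -1.0503, γ^t·E[r] = -0.672222, running G = -2.072222
t=3: π = [0.1572, 0.1803, 0.1945, 0.2114, 0.2567], E[r] = -1.0331, γ^t·E[r] = -0.528938, running G = -2.601160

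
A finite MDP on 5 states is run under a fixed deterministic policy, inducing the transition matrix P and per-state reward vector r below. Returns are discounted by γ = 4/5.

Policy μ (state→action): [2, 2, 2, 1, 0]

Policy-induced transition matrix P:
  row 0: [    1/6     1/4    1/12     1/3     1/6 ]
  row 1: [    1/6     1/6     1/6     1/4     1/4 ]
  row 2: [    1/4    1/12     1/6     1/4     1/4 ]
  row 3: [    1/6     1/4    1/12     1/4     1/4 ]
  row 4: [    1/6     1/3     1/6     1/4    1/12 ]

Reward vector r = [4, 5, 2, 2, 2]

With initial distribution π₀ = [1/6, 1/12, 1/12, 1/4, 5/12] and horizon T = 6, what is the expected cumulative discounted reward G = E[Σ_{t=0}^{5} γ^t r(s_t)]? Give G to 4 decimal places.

G = 10.8156

t=0: π = [0.1667, 0.0833, 0.0833, 0.2500, 0.4167], E[r] = 2.5833, γ^t·E[r] = 2.583333, running G = 2.583333
t=1: π = [0.1736, 0.2639, 0.1319, 0.2639, 0.1667], E[r] = 3.1389, γ^t·E[r] = 2.511111, running G = 5.094444
t=2: π = [0.1777, 0.2199, 0.1302, 0.2645, 0.2078], E[r] = 3.0150, γ^t·E[r] = 1.929630, running G = 7.024074
t=3: π = [0.1775, 0.2273, 0.1298, 0.2648, 0.2006], E[r] = 3.0369, γ^t·E[r] = 1.554889, running G = 8.578963
t=4: π = [0.1775, 0.2261, 0.1298, 0.2648, 0.2018], E[r] = 3.0334, γ^t·E[r] = 1.242472, running G = 9.821435
t=5: π = [0.1775, 0.2263, 0.1298, 0.2648, 0.2016], E[r] = 3.0340, γ^t·E[r] = 0.994173, running G = 10.815608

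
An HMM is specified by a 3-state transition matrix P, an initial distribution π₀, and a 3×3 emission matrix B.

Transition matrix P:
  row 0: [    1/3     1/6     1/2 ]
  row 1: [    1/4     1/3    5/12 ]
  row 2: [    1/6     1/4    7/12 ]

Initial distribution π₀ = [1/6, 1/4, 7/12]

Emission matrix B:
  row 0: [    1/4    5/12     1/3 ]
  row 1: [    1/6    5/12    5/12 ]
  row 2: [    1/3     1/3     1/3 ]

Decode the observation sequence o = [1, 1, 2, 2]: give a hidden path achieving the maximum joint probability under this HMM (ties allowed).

path = [2, 2, 2, 2]

t=0: δ = [6.944e-02, 1.042e-01, 1.944e-01]  (obs o_0=1)
t=1: δ = [1.350e-02, 2.025e-02, 3.781e-02]  ψ = [2, 2, 2]  (obs o_1=1)
t=2: δ = [2.100e-03, 3.938e-03, 7.352e-03]  ψ = [2, 2, 2]  (obs o_2=2)
t=3: δ = [4.084e-04, 7.658e-04, 1.429e-03]  ψ = [2, 2, 2]  (obs o_3=2)
backtrack: best end state = 2; path = [2, 2, 2, 2]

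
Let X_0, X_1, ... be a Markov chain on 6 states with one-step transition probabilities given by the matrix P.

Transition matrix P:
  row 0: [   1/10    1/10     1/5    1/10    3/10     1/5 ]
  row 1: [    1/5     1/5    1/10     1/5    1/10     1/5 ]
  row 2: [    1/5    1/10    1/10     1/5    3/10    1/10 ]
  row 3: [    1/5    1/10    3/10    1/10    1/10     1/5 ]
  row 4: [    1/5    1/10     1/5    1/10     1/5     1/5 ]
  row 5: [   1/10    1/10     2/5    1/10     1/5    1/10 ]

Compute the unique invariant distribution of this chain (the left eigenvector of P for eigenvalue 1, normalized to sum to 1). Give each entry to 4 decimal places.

Balance equations π_j = Σ_i π_i·P[i][j]:
  π_0 = 1/10·π_0 + 1/5·π_1 + 1/5·π_2 + 1/5·π_3 + 1/5·π_4 + 1/10·π_5
  π_1 = 1/10·π_0 + 1/5·π_1 + 1/10·π_2 + 1/10·π_3 + 1/10·π_4 + 1/10·π_5
  π_2 = 1/5·π_0 + 1/10·π_1 + 1/10·π_2 + 3/10·π_3 + 1/5·π_4 + 2/5·π_5
  π_3 = 1/10·π_0 + 1/5·π_1 + 1/5·π_2 + 1/10·π_3 + 1/10·π_4 + 1/10·π_5
  π_4 = 3/10·π_0 + 1/10·π_1 + 3/10·π_2 + 1/10·π_3 + 1/5·π_4 + 1/5·π_5
  normalize: π_0 + π_1 + π_2 + π_3 + π_4 + π_5 = 1
Solving the linear system gives exactly π = [2240/13409, 1/9, 260/1219, 1453/10971, 25787/120681, 198/1219].

π = [0.1671, 0.1111, 0.2133, 0.1324, 0.2137, 0.1624]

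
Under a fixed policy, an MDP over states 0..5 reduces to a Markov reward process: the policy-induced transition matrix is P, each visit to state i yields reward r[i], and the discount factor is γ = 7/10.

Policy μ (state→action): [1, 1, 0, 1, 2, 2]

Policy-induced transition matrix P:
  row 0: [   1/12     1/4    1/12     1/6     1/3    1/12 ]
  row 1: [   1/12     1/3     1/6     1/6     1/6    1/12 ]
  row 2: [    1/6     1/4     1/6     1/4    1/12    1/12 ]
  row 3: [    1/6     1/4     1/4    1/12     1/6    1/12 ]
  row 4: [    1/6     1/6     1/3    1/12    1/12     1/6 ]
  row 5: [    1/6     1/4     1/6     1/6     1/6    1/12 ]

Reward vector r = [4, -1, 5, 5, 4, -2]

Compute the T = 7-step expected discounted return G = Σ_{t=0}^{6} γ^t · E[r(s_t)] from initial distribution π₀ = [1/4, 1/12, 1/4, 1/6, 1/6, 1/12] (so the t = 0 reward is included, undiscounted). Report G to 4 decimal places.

t=0: π = [0.2500, 0.0833, 0.2500, 0.1667, 0.1667, 0.0833], E[r] = 3.5000, γ^t·E[r] = 3.500000, running G = 3.500000
t=1: π = [0.1389, 0.2431, 0.1875, 0.1597, 0.1736, 0.0972], E[r] = 2.5486, γ^t·E[r] = 1.784028, running G = 5.284028
t=2: π = [0.1348, 0.2558, 0.1973, 0.1545, 0.1597, 0.0978], E[r] = 2.4861, γ^t·E[r] = 1.218194, running G = 6.502222
t=3: π = [0.1341, 0.2580, 0.1949, 0.1569, 0.1594, 0.0966], E[r] = 2.4820, γ^t·E[r] = 0.851314, running G = 7.353536
t=4: π = [0.1340, 0.2582, 0.1951, 0.1566, 0.1595, 0.0966], E[r] = 2.4809, γ^t·E[r] = 0.595664, running G = 7.949200
t=5: π = [0.1340, 0.2582, 0.1951, 0.1566, 0.1594, 0.0966], E[r] = 2.4808, γ^t·E[r] = 0.416954, running G = 8.366154
t=6: π = [0.1340, 0.2582, 0.1951, 0.1566, 0.1594, 0.0966], E[r] = 2.4808, γ^t·E[r] = 0.291868, running G = 8.658022

G = 8.6580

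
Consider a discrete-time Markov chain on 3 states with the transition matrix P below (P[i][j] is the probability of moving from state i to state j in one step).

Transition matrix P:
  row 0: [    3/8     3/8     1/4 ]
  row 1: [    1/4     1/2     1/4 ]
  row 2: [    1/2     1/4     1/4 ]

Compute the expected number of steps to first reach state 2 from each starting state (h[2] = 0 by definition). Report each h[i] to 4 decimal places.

First-step conditioning: h[2] = 0; for i ≠ 2, h[i] = 1 + Σ_k P[i][k]·h[k].
  h[0] = 1 + 3/8·h[0] + 3/8·h[1]
  h[1] = 1 + 1/4·h[0] + 1/2·h[1]
Solving the 2×2 linear system over states ≠ 2 gives exactly h = [4, 4, 0] (h[2] = 0 is the target).

h = [4.0000, 4.0000, 0.0000]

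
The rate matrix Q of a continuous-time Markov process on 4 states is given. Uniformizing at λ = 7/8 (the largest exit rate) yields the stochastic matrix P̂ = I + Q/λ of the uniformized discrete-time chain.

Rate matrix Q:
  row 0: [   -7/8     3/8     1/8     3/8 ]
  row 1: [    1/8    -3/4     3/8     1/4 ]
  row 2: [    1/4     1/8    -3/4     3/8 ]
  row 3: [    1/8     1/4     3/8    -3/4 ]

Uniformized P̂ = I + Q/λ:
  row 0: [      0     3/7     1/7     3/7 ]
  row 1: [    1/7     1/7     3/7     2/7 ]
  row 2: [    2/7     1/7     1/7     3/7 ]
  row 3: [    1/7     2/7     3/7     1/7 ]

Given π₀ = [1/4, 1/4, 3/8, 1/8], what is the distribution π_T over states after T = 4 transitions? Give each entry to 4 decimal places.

π = [0.1614, 0.2344, 0.2971, 0.3071]

t=0: π = [0.2500, 0.2500, 0.3750, 0.1250]
t=1: π = [0.1607, 0.2321, 0.2500, 0.3571]
t=2: π = [0.1556, 0.2398, 0.3112, 0.2934]
t=3: π = [0.1651, 0.2292, 0.2952, 0.3105]
t=4: π = [0.1614, 0.2344, 0.2971, 0.3071]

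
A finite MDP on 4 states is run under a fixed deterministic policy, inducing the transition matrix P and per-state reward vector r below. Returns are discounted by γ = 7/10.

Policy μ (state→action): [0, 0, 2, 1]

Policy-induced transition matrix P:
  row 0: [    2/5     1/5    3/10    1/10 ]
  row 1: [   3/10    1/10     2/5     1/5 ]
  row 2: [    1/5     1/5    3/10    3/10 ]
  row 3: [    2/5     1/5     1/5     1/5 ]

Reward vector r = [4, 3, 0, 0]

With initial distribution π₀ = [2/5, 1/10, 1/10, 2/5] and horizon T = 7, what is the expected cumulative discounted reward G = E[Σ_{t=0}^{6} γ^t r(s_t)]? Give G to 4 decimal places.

G = 5.8345

t=0: π = [0.4000, 0.1000, 0.1000, 0.4000], E[r] = 1.9000, γ^t·E[r] = 1.900000, running G = 1.900000
t=1: π = [0.3700, 0.1900, 0.2700, 0.1700], E[r] = 2.0500, γ^t·E[r] = 1.435000, running G = 3.335000
t=2: π = [0.3270, 0.1810, 0.3020, 0.1900], E[r] = 1.8510, γ^t·E[r] = 0.906990, running G = 4.241990
t=3: π = [0.3215, 0.1819, 0.2991, 0.1975], E[r] = 1.8317, γ^t·E[r] = 0.628273, running G = 4.870263
t=4: π = [0.3220, 0.1818, 0.2984, 0.1978], E[r] = 1.8334, γ^t·E[r] = 0.440197, running G = 5.310460
t=5: π = [0.3221, 0.1818, 0.2984, 0.1976], E[r] = 1.8340, γ^t·E[r] = 0.308237, running G = 5.618697
t=6: π = [0.3221, 0.1818, 0.2984, 0.1976], E[r] = 1.8340, γ^t·E[r] = 0.215769, running G = 5.834466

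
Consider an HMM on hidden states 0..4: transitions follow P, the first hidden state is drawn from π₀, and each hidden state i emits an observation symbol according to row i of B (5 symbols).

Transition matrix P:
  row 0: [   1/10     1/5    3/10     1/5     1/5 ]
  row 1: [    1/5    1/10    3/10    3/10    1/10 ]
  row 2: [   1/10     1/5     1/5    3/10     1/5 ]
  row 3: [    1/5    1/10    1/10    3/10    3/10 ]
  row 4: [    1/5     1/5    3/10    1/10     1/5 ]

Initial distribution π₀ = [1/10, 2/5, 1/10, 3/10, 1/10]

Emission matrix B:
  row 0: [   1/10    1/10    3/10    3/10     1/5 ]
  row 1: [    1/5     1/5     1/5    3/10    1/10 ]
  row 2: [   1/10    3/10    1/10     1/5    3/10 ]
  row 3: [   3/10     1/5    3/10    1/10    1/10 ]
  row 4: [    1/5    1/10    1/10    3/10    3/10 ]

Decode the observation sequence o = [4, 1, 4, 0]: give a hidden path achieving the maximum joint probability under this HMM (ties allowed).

path = [1, 2, 2, 3]

t=0: δ = [2.000e-02, 4.000e-02, 3.000e-02, 3.000e-02, 3.000e-02]  (obs o_0=4)
t=1: δ = [8.000e-04, 1.200e-03, 3.600e-03, 2.400e-03, 9.000e-04]  ψ = [1, 2, 1, 1, 3]  (obs o_1=1)
t=2: δ = [9.600e-05, 7.200e-05, 2.160e-04, 1.080e-04, 2.160e-04]  ψ = [3, 2, 2, 2, 2]  (obs o_2=4)
t=3: δ = [4.320e-06, 8.640e-06, 6.480e-06, 1.944e-05, 8.640e-06]  ψ = [4, 2, 4, 2, 2]  (obs o_3=0)
backtrack: best end state = 3; path = [1, 2, 2, 3]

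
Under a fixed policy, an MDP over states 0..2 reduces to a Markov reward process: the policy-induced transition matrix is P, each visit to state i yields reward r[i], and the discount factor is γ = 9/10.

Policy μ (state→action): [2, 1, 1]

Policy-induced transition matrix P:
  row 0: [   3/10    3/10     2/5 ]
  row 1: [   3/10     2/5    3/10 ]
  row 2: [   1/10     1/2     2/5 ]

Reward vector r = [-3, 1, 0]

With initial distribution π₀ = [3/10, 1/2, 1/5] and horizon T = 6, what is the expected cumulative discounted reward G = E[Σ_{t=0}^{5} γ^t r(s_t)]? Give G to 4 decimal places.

t=0: π = [0.3000, 0.5000, 0.2000], E[r] = -0.4000, γ^t·E[r] = -0.400000, running G = -0.400000
t=1: π = [0.2600, 0.3900, 0.3500], E[r] = -0.3900, γ^t·E[r] = -0.351000, running G = -0.751000
t=2: π = [0.2300, 0.4090, 0.3610], E[r] = -0.2810, γ^t·E[r] = -0.227610, running G = -0.978610
t=3: π = [0.2278, 0.4131, 0.3591], E[r] = -0.2703, γ^t·E[r] = -0.197049, running G = -1.175659
t=4: π = [0.2282, 0.4131, 0.3587], E[r] = -0.2714, γ^t·E[r] = -0.178072, running G = -1.353731
t=5: π = [0.2283, 0.4131, 0.3587], E[r] = -0.2717, γ^t·E[r] = -0.160457, running G = -1.514188

G = -1.5142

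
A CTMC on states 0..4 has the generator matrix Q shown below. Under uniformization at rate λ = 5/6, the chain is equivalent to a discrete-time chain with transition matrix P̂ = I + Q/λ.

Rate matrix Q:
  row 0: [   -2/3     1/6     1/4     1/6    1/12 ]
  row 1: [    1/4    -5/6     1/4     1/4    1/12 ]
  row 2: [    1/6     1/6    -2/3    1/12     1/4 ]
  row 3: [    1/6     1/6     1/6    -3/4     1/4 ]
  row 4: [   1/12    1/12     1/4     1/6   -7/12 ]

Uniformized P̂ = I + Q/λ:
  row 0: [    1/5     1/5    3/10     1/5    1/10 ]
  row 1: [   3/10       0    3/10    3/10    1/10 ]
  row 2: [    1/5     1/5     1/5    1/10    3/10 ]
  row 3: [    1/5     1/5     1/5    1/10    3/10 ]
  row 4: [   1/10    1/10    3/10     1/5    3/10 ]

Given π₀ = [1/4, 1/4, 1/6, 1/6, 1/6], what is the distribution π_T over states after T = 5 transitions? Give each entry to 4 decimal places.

t=0: π = [0.2500, 0.2500, 0.1667, 0.1667, 0.1667]
t=1: π = [0.2083, 0.1333, 0.2667, 0.1917, 0.2000]
t=2: π = [0.1933, 0.1533, 0.2542, 0.1675, 0.2317]
t=3: π = [0.1922, 0.1462, 0.2578, 0.1732, 0.2307]
t=4: π = [0.1916, 0.1477, 0.2569, 0.1715, 0.2323]
t=5: π = [0.1915, 0.1472, 0.2572, 0.1719, 0.2322]

π = [0.1915, 0.1472, 0.2572, 0.1719, 0.2322]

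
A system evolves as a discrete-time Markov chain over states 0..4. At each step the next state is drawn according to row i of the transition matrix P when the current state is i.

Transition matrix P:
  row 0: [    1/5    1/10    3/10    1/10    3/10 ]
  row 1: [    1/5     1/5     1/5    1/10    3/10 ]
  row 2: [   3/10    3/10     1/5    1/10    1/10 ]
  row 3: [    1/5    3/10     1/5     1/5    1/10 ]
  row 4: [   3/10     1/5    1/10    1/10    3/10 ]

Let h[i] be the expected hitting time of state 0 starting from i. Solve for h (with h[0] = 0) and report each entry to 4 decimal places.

First-step conditioning: h[0] = 0; for i ≠ 0, h[i] = 1 + Σ_k P[i][k]·h[k].
  h[1] = 1 + 1/5·h[1] + 1/5·h[2] + 1/10·h[3] + 3/10·h[4]
  h[2] = 1 + 3/10·h[1] + 1/5·h[2] + 1/10·h[3] + 1/10·h[4]
  h[3] = 1 + 3/10·h[1] + 1/5·h[2] + 1/5·h[3] + 1/10·h[4]
  h[4] = 1 + 1/5·h[1] + 1/10·h[2] + 1/10·h[3] + 3/10·h[4]
Solving the 4×4 linear system over states ≠ 0 gives exactly h = [0, 980/237, 300/79, 1000/237, 890/237] (h[0] = 0 is the target).

h = [0.0000, 4.1350, 3.7975, 4.2194, 3.7553]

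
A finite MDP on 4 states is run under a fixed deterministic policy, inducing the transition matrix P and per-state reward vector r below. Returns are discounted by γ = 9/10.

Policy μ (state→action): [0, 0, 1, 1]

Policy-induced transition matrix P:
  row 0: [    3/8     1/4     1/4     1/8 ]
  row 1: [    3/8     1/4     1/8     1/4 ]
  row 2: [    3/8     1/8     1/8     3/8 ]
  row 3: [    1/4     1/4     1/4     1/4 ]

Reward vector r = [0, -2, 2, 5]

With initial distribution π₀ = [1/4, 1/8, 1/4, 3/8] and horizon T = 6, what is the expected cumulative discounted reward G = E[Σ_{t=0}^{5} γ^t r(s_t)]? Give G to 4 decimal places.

G = 6.3026

t=0: π = [0.2500, 0.1250, 0.2500, 0.3750], E[r] = 2.1250, γ^t·E[r] = 2.125000, running G = 2.125000
t=1: π = [0.3281, 0.2188, 0.2031, 0.2500], E[r] = 1.2188, γ^t·E[r] = 1.096875, running G = 3.221875
t=2: π = [0.3438, 0.2246, 0.1973, 0.2344], E[r] = 1.1172, γ^t·E[r] = 0.904922, running G = 4.126797
t=3: π = [0.3457, 0.2253, 0.1973, 0.2317], E[r] = 1.1023, γ^t·E[r] = 0.803573, running G = 4.930370
t=4: π = [0.3460, 0.2253, 0.1972, 0.2314], E[r] = 1.1009, γ^t·E[r] = 0.722295, running G = 5.652665
t=5: π = [0.3461, 0.2254, 0.1972, 0.2314], E[r] = 1.1006, γ^t·E[r] = 0.649908, running G = 6.302572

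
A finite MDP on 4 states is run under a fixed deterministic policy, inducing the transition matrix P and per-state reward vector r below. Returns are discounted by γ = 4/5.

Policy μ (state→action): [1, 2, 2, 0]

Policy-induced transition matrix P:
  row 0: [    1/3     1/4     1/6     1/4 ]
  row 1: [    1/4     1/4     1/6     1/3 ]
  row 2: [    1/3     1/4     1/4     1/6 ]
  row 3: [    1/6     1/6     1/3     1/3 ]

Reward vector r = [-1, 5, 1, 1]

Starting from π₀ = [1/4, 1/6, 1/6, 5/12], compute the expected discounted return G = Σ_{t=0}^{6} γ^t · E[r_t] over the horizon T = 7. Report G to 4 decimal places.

t=0: π = [0.2500, 0.1667, 0.1667, 0.4167], E[r] = 1.1667, γ^t·E[r] = 1.166667, running G = 1.166667
t=1: π = [0.2500, 0.2153, 0.2500, 0.2847], E[r] = 1.3611, γ^t·E[r] = 1.088889, running G = 2.255556
t=2: π = [0.2679, 0.2263, 0.2350, 0.2708], E[r] = 1.3692, γ^t·E[r] = 0.876296, running G = 3.131852
t=3: π = [0.2693, 0.2274, 0.2314, 0.2718], E[r] = 1.3710, γ^t·E[r] = 0.701975, running G = 3.833827
t=4: π = [0.2691, 0.2273, 0.2313, 0.2723], E[r] = 1.3712, γ^t·E[r] = 0.561659, running G = 4.395486
t=5: π = [0.2690, 0.2273, 0.2313, 0.2724], E[r] = 1.3712, γ^t·E[r] = 0.449323, running G = 4.844809
t=6: π = [0.2690, 0.2273, 0.2313, 0.2724], E[r] = 1.3712, γ^t·E[r] = 0.359456, running G = 5.204266

G = 5.2043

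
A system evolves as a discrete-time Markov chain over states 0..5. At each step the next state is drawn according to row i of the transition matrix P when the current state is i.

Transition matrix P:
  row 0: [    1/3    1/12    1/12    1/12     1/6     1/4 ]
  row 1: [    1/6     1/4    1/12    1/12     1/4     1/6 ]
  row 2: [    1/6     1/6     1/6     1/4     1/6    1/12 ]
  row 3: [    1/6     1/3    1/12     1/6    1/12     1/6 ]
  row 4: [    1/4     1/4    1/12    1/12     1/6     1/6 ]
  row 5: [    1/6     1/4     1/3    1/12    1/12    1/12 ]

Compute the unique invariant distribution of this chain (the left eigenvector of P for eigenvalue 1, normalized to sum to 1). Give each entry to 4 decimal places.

Balance equations π_j = Σ_i π_i·P[i][j]:
  π_0 = 1/3·π_0 + 1/6·π_1 + 1/6·π_2 + 1/6·π_3 + 1/4·π_4 + 1/6·π_5
  π_1 = 1/12·π_0 + 1/4·π_1 + 1/6·π_2 + 1/3·π_3 + 1/4·π_4 + 1/4·π_5
  π_2 = 1/12·π_0 + 1/12·π_1 + 1/6·π_2 + 1/12·π_3 + 1/12·π_4 + 1/3·π_5
  π_3 = 1/12·π_0 + 1/12·π_1 + 1/4·π_2 + 1/6·π_3 + 1/12·π_4 + 1/12·π_5
  π_4 = 1/6·π_0 + 1/4·π_1 + 1/6·π_2 + 1/12·π_3 + 1/6·π_4 + 1/12·π_5
  normalize: π_0 + π_1 + π_2 + π_3 + π_4 + π_5 = 1
Solving the linear system gives exactly π = [45535/210673, 44742/210673, 28352/210673, 24307/210673, 34004/210673, 33733/210673].

π = [0.2161, 0.2124, 0.1346, 0.1154, 0.1614, 0.1601]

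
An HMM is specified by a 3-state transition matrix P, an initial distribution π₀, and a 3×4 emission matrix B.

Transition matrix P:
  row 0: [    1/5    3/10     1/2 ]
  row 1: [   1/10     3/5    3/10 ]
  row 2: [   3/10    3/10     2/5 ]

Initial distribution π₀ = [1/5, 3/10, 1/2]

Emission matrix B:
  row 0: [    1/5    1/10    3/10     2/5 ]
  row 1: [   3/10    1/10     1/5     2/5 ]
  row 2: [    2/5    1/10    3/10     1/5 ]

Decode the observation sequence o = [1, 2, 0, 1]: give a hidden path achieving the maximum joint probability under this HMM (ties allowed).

path = [1, 1, 1, 1]

t=0: δ = [2.000e-02, 3.000e-02, 5.000e-02]  (obs o_0=1)
t=1: δ = [4.500e-03, 3.600e-03, 6.000e-03]  ψ = [2, 1, 2]  (obs o_1=2)
t=2: δ = [3.600e-04, 6.480e-04, 9.600e-04]  ψ = [2, 1, 2]  (obs o_2=0)
t=3: δ = [2.880e-05, 3.888e-05, 3.840e-05]  ψ = [2, 1, 2]  (obs o_3=1)
backtrack: best end state = 1; path = [1, 1, 1, 1]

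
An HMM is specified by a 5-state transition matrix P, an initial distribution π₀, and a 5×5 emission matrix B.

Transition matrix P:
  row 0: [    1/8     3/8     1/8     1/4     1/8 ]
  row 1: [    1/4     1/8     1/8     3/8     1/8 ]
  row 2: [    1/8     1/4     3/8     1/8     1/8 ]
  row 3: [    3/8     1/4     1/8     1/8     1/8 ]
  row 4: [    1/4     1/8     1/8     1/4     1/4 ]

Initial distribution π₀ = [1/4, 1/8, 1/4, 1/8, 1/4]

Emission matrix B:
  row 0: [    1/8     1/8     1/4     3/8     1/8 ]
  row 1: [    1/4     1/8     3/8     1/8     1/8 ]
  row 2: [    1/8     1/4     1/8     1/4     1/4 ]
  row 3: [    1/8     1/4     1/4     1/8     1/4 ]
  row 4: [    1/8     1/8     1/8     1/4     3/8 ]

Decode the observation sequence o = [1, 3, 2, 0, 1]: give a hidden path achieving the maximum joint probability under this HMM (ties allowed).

path = [3, 0, 1, 1, 3]

t=0: δ = [3.125e-02, 1.562e-02, 6.250e-02, 3.125e-02, 3.125e-02]  (obs o_0=1)
t=1: δ = [4.395e-03, 1.953e-03, 5.859e-03, 9.766e-04, 1.953e-03]  ψ = [3, 2, 2, 0, 2]  (obs o_1=3)
t=2: δ = [1.831e-04, 6.180e-04, 2.747e-04, 2.747e-04, 9.155e-05]  ψ = [2, 0, 2, 0, 2]  (obs o_2=2)
t=3: δ = [1.931e-05, 1.931e-05, 1.287e-05, 2.897e-05, 9.656e-06]  ψ = [1, 1, 2, 1, 1]  (obs o_3=0)
t=4: δ = [1.358e-06, 9.052e-07, 1.207e-06, 1.810e-06, 4.526e-07]  ψ = [3, 0, 2, 1, 3]  (obs o_4=1)
backtrack: best end state = 3; path = [3, 0, 1, 1, 3]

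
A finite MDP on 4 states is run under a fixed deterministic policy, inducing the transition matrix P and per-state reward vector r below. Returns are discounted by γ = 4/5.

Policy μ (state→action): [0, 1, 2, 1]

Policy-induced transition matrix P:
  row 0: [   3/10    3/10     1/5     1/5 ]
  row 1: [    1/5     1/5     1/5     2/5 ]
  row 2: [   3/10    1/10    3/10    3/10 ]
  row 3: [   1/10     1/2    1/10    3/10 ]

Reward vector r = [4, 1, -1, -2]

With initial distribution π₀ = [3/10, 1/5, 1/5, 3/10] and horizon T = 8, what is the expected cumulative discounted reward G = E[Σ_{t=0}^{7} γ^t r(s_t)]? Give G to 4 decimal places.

G = 1.7016

t=0: π = [0.3000, 0.2000, 0.2000, 0.3000], E[r] = 0.6000, γ^t·E[r] = 0.600000, running G = 0.600000
t=1: π = [0.2200, 0.3000, 0.1900, 0.2900], E[r] = 0.4100, γ^t·E[r] = 0.328000, running G = 0.928000
t=2: π = [0.2120, 0.2900, 0.1900, 0.3080], E[r] = 0.3320, γ^t·E[r] = 0.212480, running G = 1.140480
t=3: π = [0.2094, 0.2946, 0.1882, 0.3078], E[r] = 0.3284, γ^t·E[r] = 0.168141, running G = 1.308621
t=4: π = [0.2090, 0.2945, 0.1880, 0.3085], E[r] = 0.3253, γ^t·E[r] = 0.133243, running G = 1.441864
t=5: π = [0.2089, 0.2947, 0.1880, 0.3085], E[r] = 0.3250, γ^t·E[r] = 0.106497, running G = 1.548360
t=6: π = [0.2088, 0.2947, 0.1879, 0.3086], E[r] = 0.3249, γ^t·E[r] = 0.085159, running G = 1.633519
t=7: π = [0.2088, 0.2947, 0.1879, 0.3086], E[r] = 0.3248, γ^t·E[r] = 0.068123, running G = 1.701642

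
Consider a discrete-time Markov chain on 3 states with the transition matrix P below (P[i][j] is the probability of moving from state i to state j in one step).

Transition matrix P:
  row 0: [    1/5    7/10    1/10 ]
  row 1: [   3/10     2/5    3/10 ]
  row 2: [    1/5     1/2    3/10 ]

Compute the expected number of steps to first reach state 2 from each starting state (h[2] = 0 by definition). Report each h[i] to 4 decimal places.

First-step conditioning: h[2] = 0; for i ≠ 2, h[i] = 1 + Σ_k P[i][k]·h[k].
  h[0] = 1 + 1/5·h[0] + 7/10·h[1]
  h[1] = 1 + 3/10·h[0] + 2/5·h[1]
Solving the 2×2 linear system over states ≠ 2 gives exactly h = [130/27, 110/27, 0] (h[2] = 0 is the target).

h = [4.8148, 4.0741, 0.0000]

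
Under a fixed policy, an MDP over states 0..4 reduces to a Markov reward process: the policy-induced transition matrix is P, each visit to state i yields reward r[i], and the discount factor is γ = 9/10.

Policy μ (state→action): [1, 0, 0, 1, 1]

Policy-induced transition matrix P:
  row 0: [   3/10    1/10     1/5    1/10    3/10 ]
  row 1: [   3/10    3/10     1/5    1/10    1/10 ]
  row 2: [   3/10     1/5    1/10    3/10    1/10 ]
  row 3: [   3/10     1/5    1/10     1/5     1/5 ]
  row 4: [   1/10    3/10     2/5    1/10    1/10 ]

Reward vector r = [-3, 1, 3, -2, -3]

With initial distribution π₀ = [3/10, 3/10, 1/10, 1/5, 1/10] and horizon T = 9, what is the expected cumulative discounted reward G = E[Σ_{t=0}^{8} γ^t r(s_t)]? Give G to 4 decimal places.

t=0: π = [0.3000, 0.3000, 0.1000, 0.2000, 0.1000], E[r] = -1.0000, γ^t·E[r] = -1.000000, running G = -1.000000
t=1: π = [0.2800, 0.2100, 0.1900, 0.1400, 0.1800], E[r] = -0.8800, γ^t·E[r] = -0.792000, running G = -1.792000
t=2: π = [0.2640, 0.2110, 0.2030, 0.1520, 0.1700], E[r] = -0.7860, γ^t·E[r] = -0.636660, running G = -2.428660
t=3: π = [0.2660, 0.2117, 0.1985, 0.1558, 0.1680], E[r] = -0.8064, γ^t·E[r] = -0.587866, running G = -3.016526
t=4: π = [0.2664, 0.2114, 0.1982, 0.1553, 0.1688], E[r] = -0.8102, γ^t·E[r] = -0.531585, running G = -3.548111
t=5: π = [0.2662, 0.2114, 0.1984, 0.1552, 0.1688], E[r] = -0.8089, γ^t·E[r] = -0.477631, running G = -4.025742
t=6: π = [0.2662, 0.2114, 0.1984, 0.1552, 0.1688], E[r] = -0.8088, γ^t·E[r] = -0.429830, running G = -4.455571
t=7: π = [0.2662, 0.2114, 0.1984, 0.1552, 0.1688], E[r] = -0.8089, γ^t·E[r] = -0.386882, running G = -4.842454
t=8: π = [0.2662, 0.2114, 0.1984, 0.1552, 0.1688], E[r] = -0.8089, γ^t·E[r] = -0.348193, running G = -5.190646

G = -5.1906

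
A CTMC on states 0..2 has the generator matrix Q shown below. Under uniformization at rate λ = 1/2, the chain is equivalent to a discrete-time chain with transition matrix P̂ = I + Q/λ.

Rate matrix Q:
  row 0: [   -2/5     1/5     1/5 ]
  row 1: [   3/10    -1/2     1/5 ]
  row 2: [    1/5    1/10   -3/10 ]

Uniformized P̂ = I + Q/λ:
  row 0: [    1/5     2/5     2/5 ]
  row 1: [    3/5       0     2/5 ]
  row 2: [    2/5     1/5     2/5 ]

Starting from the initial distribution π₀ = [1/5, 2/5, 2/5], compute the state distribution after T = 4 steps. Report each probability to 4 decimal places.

π = [0.3670, 0.2330, 0.4000]

t=0: π = [0.2000, 0.4000, 0.4000]
t=1: π = [0.4400, 0.1600, 0.4000]
t=2: π = [0.3440, 0.2560, 0.4000]
t=3: π = [0.3824, 0.2176, 0.4000]
t=4: π = [0.3670, 0.2330, 0.4000]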